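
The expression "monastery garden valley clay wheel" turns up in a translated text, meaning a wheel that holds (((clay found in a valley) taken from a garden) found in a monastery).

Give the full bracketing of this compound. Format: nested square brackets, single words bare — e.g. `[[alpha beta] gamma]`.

[[monastery [garden [valley clay]]] wheel]

The outermost head in the paraphrase is "wheel", modified by "monastery garden valley clay".
Inside "monastery garden valley clay": head "clay" (specifically "garden valley clay"), modifier "monastery".
Inside "garden valley clay": head "clay" (specifically "valley clay"), modifier "garden".
Inside "valley clay": head "clay", modifier "valley".
Putting it together: [[monastery [garden [valley clay]]] wheel].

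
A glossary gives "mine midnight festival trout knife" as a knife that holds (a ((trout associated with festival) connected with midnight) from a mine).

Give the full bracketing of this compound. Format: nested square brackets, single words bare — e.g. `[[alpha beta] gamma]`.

At the top level: head "knife"; modifier "mine midnight festival trout".
Inside "mine midnight festival trout": head "trout" (specifically "midnight festival trout"), modifier "mine".
Inside "midnight festival trout": head "trout" (specifically "festival trout"), modifier "midnight".
Inside "festival trout": head "trout", modifier "festival".
Putting it together: [[mine [midnight [festival trout]]] knife].

[[mine [midnight [festival trout]]] knife]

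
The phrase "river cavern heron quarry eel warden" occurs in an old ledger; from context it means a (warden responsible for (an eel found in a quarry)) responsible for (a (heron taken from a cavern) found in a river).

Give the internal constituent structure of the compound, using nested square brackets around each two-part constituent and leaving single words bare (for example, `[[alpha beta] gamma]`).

Whole compound: head "warden" (specifically "quarry eel warden"), modifier "river cavern heron".
"river cavern heron" → head "heron" (specifically "cavern heron"), modifier "river".
"cavern heron" → head "heron", modifier "cavern".
"quarry eel warden" → head "warden", modifier "quarry eel".
"quarry eel" → head "eel", modifier "quarry".
Putting it together: [[river [cavern heron]] [[quarry eel] warden]].

[[river [cavern heron]] [[quarry eel] warden]]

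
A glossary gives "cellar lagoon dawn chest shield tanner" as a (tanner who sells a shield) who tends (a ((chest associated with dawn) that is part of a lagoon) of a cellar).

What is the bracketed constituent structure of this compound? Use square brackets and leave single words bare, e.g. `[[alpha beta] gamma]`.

[[cellar [lagoon [dawn chest]]] [shield tanner]]

The outermost head in the paraphrase is "tanner" (specifically "shield tanner"), modified by "cellar lagoon dawn chest".
Inside "cellar lagoon dawn chest": head "chest" (specifically "lagoon dawn chest"), modifier "cellar".
Inside "lagoon dawn chest": head "chest" (specifically "dawn chest"), modifier "lagoon".
Inside "dawn chest": head "chest", modifier "dawn".
Inside "shield tanner": head "tanner", modifier "shield".
Putting it together: [[cellar [lagoon [dawn chest]]] [shield tanner]].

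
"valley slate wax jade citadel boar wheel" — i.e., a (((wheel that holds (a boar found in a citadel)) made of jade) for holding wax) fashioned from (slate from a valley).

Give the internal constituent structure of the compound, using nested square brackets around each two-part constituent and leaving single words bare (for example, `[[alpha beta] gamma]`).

Overall it is a kind of wheel (specifically "wax jade citadel boar wheel"); the modifier is "valley slate".
Within "valley slate", the head is "slate" and the modifier is "valley".
Within "wax jade citadel boar wheel", the head is "wheel" (specifically "jade citadel boar wheel") and the modifier is "wax".
Within "jade citadel boar wheel", the head is "wheel" (specifically "citadel boar wheel") and the modifier is "jade".
Within "citadel boar wheel", the head is "wheel" and the modifier is "citadel boar".
Within "citadel boar", the head is "boar" and the modifier is "citadel".
Assembled: [[valley slate] [wax [jade [[citadel boar] wheel]]]].

[[valley slate] [wax [jade [[citadel boar] wheel]]]]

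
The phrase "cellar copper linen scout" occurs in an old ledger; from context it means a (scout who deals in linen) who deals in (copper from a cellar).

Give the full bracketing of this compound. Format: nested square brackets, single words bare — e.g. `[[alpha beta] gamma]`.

Whole compound: head "scout" (specifically "linen scout"), modifier "cellar copper".
"cellar copper" → head "copper", modifier "cellar".
"linen scout" → head "scout", modifier "linen".
So the structure is [[cellar copper] [linen scout]].

[[cellar copper] [linen scout]]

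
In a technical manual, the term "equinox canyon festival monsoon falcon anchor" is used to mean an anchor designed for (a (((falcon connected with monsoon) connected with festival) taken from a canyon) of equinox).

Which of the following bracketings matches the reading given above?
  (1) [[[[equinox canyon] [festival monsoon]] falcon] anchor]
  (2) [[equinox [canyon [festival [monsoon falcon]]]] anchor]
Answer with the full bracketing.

The paraphrase's head is the "anchor" part ("anchor"); its modifier is "equinox canyon festival monsoon falcon".
That top-level split, carried through the inner groups, gives [[equinox [canyon [festival [monsoon falcon]]]] anchor].

[[equinox [canyon [festival [monsoon falcon]]]] anchor]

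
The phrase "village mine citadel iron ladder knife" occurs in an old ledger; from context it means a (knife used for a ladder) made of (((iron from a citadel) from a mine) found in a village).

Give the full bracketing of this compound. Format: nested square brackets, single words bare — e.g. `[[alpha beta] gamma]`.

At the top level: head "knife" (specifically "ladder knife"); modifier "village mine citadel iron".
Inside "village mine citadel iron": head "iron" (specifically "mine citadel iron"), modifier "village".
Inside "mine citadel iron": head "iron" (specifically "citadel iron"), modifier "mine".
Inside "citadel iron": head "iron", modifier "citadel".
Inside "ladder knife": head "knife", modifier "ladder".
Putting it together: [[village [mine [citadel iron]]] [ladder knife]].

[[village [mine [citadel iron]]] [ladder knife]]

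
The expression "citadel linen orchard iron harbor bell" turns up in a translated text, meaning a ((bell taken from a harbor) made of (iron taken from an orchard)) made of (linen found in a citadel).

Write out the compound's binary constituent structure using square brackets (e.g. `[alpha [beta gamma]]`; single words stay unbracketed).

Overall it is a kind of bell (specifically "orchard iron harbor bell"); the modifier is "citadel linen".
Inside "citadel linen": head "linen", modifier "citadel".
Inside "orchard iron harbor bell": head "bell" (specifically "harbor bell"), modifier "orchard iron".
Inside "orchard iron": head "iron", modifier "orchard".
Inside "harbor bell": head "bell", modifier "harbor".
So the structure is [[citadel linen] [[orchard iron] [harbor bell]]].

[[citadel linen] [[orchard iron] [harbor bell]]]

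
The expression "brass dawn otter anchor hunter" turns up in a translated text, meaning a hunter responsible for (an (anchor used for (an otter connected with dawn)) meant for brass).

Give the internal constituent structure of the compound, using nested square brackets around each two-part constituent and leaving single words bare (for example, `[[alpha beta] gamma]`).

[[brass [[dawn otter] anchor]] hunter]

Overall it is a kind of hunter; the modifier is "brass dawn otter anchor".
"brass dawn otter anchor" → head "anchor" (specifically "dawn otter anchor"), modifier "brass".
"dawn otter anchor" → head "anchor", modifier "dawn otter".
"dawn otter" → head "otter", modifier "dawn".
So the structure is [[brass [[dawn otter] anchor]] hunter].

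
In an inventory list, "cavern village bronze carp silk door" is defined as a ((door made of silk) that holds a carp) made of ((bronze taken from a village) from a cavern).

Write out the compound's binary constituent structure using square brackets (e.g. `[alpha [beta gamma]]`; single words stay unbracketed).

[[cavern [village bronze]] [carp [silk door]]]

At the top level: head "door" (specifically "carp silk door"); modifier "cavern village bronze".
"cavern village bronze" → head "bronze" (specifically "village bronze"), modifier "cavern".
"village bronze" → head "bronze", modifier "village".
"carp silk door" → head "door" (specifically "silk door"), modifier "carp".
"silk door" → head "door", modifier "silk".
Assembled: [[cavern [village bronze]] [carp [silk door]]].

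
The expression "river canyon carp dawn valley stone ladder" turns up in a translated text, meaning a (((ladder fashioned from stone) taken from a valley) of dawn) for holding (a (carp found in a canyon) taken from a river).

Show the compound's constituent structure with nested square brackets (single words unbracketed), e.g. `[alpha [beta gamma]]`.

[[river [canyon carp]] [dawn [valley [stone ladder]]]]

Overall it is a kind of ladder (specifically "dawn valley stone ladder"); the modifier is "river canyon carp".
Inside "river canyon carp": head "carp" (specifically "canyon carp"), modifier "river".
Inside "canyon carp": head "carp", modifier "canyon".
Inside "dawn valley stone ladder": head "ladder" (specifically "valley stone ladder"), modifier "dawn".
Inside "valley stone ladder": head "ladder" (specifically "stone ladder"), modifier "valley".
Inside "stone ladder": head "ladder", modifier "stone".
Putting it together: [[river [canyon carp]] [dawn [valley [stone ladder]]]].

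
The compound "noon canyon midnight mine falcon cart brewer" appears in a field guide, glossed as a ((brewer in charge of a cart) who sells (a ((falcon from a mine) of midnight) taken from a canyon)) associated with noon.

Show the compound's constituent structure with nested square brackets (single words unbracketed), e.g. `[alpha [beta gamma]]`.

Whole compound: head "brewer" (specifically "canyon midnight mine falcon cart brewer"), modifier "noon".
Inside "canyon midnight mine falcon cart brewer": head "brewer" (specifically "cart brewer"), modifier "canyon midnight mine falcon".
Inside "canyon midnight mine falcon": head "falcon" (specifically "midnight mine falcon"), modifier "canyon".
Inside "midnight mine falcon": head "falcon" (specifically "mine falcon"), modifier "midnight".
Inside "mine falcon": head "falcon", modifier "mine".
Inside "cart brewer": head "brewer", modifier "cart".
Putting it together: [noon [[canyon [midnight [mine falcon]]] [cart brewer]]].

[noon [[canyon [midnight [mine falcon]]] [cart brewer]]]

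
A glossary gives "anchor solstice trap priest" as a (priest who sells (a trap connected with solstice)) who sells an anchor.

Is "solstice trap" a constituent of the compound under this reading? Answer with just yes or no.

yes

The paraphrase groups the words so that "solstice trap" is one unit: it corresponds to a single parenthesized sub-phrase.
The full structure is [anchor [[solstice trap] priest]], in which [solstice trap] is a constituent.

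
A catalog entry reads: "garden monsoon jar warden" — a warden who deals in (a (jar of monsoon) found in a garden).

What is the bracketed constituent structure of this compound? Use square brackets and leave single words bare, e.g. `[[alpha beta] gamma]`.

[[garden [monsoon jar]] warden]

Whole compound: head "warden", modifier "garden monsoon jar".
"garden monsoon jar" → head "jar" (specifically "monsoon jar"), modifier "garden".
"monsoon jar" → head "jar", modifier "monsoon".
Assembled: [[garden [monsoon jar]] warden].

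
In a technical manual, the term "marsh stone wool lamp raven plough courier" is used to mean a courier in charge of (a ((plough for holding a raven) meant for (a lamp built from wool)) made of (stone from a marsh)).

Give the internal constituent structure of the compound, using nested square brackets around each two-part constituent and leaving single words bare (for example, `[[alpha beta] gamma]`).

The outermost head in the paraphrase is "courier", modified by "marsh stone wool lamp raven plough".
"marsh stone wool lamp raven plough" → head "plough" (specifically "wool lamp raven plough"), modifier "marsh stone".
"marsh stone" → head "stone", modifier "marsh".
"wool lamp raven plough" → head "plough" (specifically "raven plough"), modifier "wool lamp".
"wool lamp" → head "lamp", modifier "wool".
"raven plough" → head "plough", modifier "raven".
Putting it together: [[[marsh stone] [[wool lamp] [raven plough]]] courier].

[[[marsh stone] [[wool lamp] [raven plough]]] courier]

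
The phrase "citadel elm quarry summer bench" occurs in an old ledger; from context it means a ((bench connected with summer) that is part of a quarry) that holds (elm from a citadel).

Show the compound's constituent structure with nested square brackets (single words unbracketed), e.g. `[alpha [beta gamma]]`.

Overall it is a kind of bench (specifically "quarry summer bench"); the modifier is "citadel elm".
"citadel elm" → head "elm", modifier "citadel".
"quarry summer bench" → head "bench" (specifically "summer bench"), modifier "quarry".
"summer bench" → head "bench", modifier "summer".
Putting it together: [[citadel elm] [quarry [summer bench]]].

[[citadel elm] [quarry [summer bench]]]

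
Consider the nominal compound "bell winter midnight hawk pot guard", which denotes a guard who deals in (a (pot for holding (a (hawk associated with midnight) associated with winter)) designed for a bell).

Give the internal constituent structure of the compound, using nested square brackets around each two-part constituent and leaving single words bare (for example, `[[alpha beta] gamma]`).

Whole compound: head "guard", modifier "bell winter midnight hawk pot".
Inside "bell winter midnight hawk pot": head "pot" (specifically "winter midnight hawk pot"), modifier "bell".
Inside "winter midnight hawk pot": head "pot", modifier "winter midnight hawk".
Inside "winter midnight hawk": head "hawk" (specifically "midnight hawk"), modifier "winter".
Inside "midnight hawk": head "hawk", modifier "midnight".
Assembled: [[bell [[winter [midnight hawk]] pot]] guard].

[[bell [[winter [midnight hawk]] pot]] guard]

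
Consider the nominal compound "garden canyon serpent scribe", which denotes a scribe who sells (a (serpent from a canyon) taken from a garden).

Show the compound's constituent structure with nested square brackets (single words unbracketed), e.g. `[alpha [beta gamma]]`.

[[garden [canyon serpent]] scribe]

Whole compound: head "scribe", modifier "garden canyon serpent".
"garden canyon serpent" → head "serpent" (specifically "canyon serpent"), modifier "garden".
"canyon serpent" → head "serpent", modifier "canyon".
So the structure is [[garden [canyon serpent]] scribe].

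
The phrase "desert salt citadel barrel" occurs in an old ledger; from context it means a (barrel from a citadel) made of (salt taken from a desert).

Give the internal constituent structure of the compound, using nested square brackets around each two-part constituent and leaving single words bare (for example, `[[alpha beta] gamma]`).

[[desert salt] [citadel barrel]]

Overall it is a kind of barrel (specifically "citadel barrel"); the modifier is "desert salt".
Within "desert salt", the head is "salt" and the modifier is "desert".
Within "citadel barrel", the head is "barrel" and the modifier is "citadel".
Assembled: [[desert salt] [citadel barrel]].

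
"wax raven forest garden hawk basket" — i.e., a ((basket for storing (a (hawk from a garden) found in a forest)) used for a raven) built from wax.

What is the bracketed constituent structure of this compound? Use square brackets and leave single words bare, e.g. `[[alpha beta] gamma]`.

[wax [raven [[forest [garden hawk]] basket]]]

At the top level: head "basket" (specifically "raven forest garden hawk basket"); modifier "wax".
"raven forest garden hawk basket" → head "basket" (specifically "forest garden hawk basket"), modifier "raven".
"forest garden hawk basket" → head "basket", modifier "forest garden hawk".
"forest garden hawk" → head "hawk" (specifically "garden hawk"), modifier "forest".
"garden hawk" → head "hawk", modifier "garden".
Putting it together: [wax [raven [[forest [garden hawk]] basket]]].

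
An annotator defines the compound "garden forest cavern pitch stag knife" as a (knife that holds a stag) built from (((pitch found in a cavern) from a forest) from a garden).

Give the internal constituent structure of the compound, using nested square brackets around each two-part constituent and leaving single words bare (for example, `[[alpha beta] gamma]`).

[[garden [forest [cavern pitch]]] [stag knife]]

Overall it is a kind of knife (specifically "stag knife"); the modifier is "garden forest cavern pitch".
Inside "garden forest cavern pitch": head "pitch" (specifically "forest cavern pitch"), modifier "garden".
Inside "forest cavern pitch": head "pitch" (specifically "cavern pitch"), modifier "forest".
Inside "cavern pitch": head "pitch", modifier "cavern".
Inside "stag knife": head "knife", modifier "stag".
Assembled: [[garden [forest [cavern pitch]]] [stag knife]].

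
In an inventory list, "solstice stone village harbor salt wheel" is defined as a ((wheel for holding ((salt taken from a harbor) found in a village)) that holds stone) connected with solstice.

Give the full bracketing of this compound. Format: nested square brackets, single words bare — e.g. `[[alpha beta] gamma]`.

[solstice [stone [[village [harbor salt]] wheel]]]

Overall it is a kind of wheel (specifically "stone village harbor salt wheel"); the modifier is "solstice".
"stone village harbor salt wheel" → head "wheel" (specifically "village harbor salt wheel"), modifier "stone".
"village harbor salt wheel" → head "wheel", modifier "village harbor salt".
"village harbor salt" → head "salt" (specifically "harbor salt"), modifier "village".
"harbor salt" → head "salt", modifier "harbor".
Assembled: [solstice [stone [[village [harbor salt]] wheel]]].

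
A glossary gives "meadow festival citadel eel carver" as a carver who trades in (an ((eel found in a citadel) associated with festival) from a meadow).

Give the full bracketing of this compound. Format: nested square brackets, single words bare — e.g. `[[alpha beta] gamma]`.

[[meadow [festival [citadel eel]]] carver]

At the top level: head "carver"; modifier "meadow festival citadel eel".
"meadow festival citadel eel" → head "eel" (specifically "festival citadel eel"), modifier "meadow".
"festival citadel eel" → head "eel" (specifically "citadel eel"), modifier "festival".
"citadel eel" → head "eel", modifier "citadel".
Assembled: [[meadow [festival [citadel eel]]] carver].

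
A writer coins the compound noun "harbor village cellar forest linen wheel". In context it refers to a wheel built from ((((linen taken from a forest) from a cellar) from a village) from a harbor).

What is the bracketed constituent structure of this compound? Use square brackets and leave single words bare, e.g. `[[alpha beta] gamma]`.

[[harbor [village [cellar [forest linen]]]] wheel]

At the top level: head "wheel"; modifier "harbor village cellar forest linen".
"harbor village cellar forest linen" → head "linen" (specifically "village cellar forest linen"), modifier "harbor".
"village cellar forest linen" → head "linen" (specifically "cellar forest linen"), modifier "village".
"cellar forest linen" → head "linen" (specifically "forest linen"), modifier "cellar".
"forest linen" → head "linen", modifier "forest".
So the structure is [[harbor [village [cellar [forest linen]]]] wheel].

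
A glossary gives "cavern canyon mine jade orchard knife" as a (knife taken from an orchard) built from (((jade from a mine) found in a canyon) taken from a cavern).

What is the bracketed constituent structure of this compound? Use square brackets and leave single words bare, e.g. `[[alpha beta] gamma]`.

[[cavern [canyon [mine jade]]] [orchard knife]]

At the top level: head "knife" (specifically "orchard knife"); modifier "cavern canyon mine jade".
"cavern canyon mine jade" → head "jade" (specifically "canyon mine jade"), modifier "cavern".
"canyon mine jade" → head "jade" (specifically "mine jade"), modifier "canyon".
"mine jade" → head "jade", modifier "mine".
"orchard knife" → head "knife", modifier "orchard".
So the structure is [[cavern [canyon [mine jade]]] [orchard knife]].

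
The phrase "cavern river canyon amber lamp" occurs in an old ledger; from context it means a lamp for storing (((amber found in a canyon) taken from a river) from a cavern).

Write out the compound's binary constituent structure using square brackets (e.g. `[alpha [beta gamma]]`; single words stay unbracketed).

At the top level: head "lamp"; modifier "cavern river canyon amber".
Inside "cavern river canyon amber": head "amber" (specifically "river canyon amber"), modifier "cavern".
Inside "river canyon amber": head "amber" (specifically "canyon amber"), modifier "river".
Inside "canyon amber": head "amber", modifier "canyon".
Assembled: [[cavern [river [canyon amber]]] lamp].

[[cavern [river [canyon amber]]] lamp]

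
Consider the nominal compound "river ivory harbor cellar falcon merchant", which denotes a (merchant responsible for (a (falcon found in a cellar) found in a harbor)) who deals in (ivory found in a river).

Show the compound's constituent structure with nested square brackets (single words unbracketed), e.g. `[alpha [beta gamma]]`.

[[river ivory] [[harbor [cellar falcon]] merchant]]

Overall it is a kind of merchant (specifically "harbor cellar falcon merchant"); the modifier is "river ivory".
Inside "river ivory": head "ivory", modifier "river".
Inside "harbor cellar falcon merchant": head "merchant", modifier "harbor cellar falcon".
Inside "harbor cellar falcon": head "falcon" (specifically "cellar falcon"), modifier "harbor".
Inside "cellar falcon": head "falcon", modifier "cellar".
Assembled: [[river ivory] [[harbor [cellar falcon]] merchant]].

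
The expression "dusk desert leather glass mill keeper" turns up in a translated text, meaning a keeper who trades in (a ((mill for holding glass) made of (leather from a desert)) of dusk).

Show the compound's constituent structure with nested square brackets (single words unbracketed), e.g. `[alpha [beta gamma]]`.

The outermost head in the paraphrase is "keeper", modified by "dusk desert leather glass mill".
Within "dusk desert leather glass mill", the head is "mill" (specifically "desert leather glass mill") and the modifier is "dusk".
Within "desert leather glass mill", the head is "mill" (specifically "glass mill") and the modifier is "desert leather".
Within "desert leather", the head is "leather" and the modifier is "desert".
Within "glass mill", the head is "mill" and the modifier is "glass".
Assembled: [[dusk [[desert leather] [glass mill]]] keeper].

[[dusk [[desert leather] [glass mill]]] keeper]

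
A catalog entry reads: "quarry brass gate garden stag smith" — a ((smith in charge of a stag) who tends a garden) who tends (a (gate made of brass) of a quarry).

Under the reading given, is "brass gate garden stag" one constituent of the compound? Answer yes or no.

The top-level split is [quarry brass gate] [garden stag smith]; the full structure is [[quarry [brass gate]] [garden [stag smith]]].
"brass gate garden stag" straddles a constituent boundary, so it is not a single unit.

no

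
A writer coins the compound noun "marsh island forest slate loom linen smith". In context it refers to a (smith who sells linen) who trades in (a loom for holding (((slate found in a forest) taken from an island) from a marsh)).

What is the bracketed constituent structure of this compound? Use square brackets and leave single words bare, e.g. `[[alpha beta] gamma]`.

At the top level: head "smith" (specifically "linen smith"); modifier "marsh island forest slate loom".
"marsh island forest slate loom" → head "loom", modifier "marsh island forest slate".
"marsh island forest slate" → head "slate" (specifically "island forest slate"), modifier "marsh".
"island forest slate" → head "slate" (specifically "forest slate"), modifier "island".
"forest slate" → head "slate", modifier "forest".
"linen smith" → head "smith", modifier "linen".
Putting it together: [[[marsh [island [forest slate]]] loom] [linen smith]].

[[[marsh [island [forest slate]]] loom] [linen smith]]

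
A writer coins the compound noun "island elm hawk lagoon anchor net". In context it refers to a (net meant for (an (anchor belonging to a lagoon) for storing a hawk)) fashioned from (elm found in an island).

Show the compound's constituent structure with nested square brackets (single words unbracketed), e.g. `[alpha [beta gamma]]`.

Whole compound: head "net" (specifically "hawk lagoon anchor net"), modifier "island elm".
Within "island elm", the head is "elm" and the modifier is "island".
Within "hawk lagoon anchor net", the head is "net" and the modifier is "hawk lagoon anchor".
Within "hawk lagoon anchor", the head is "anchor" (specifically "lagoon anchor") and the modifier is "hawk".
Within "lagoon anchor", the head is "anchor" and the modifier is "lagoon".
So the structure is [[island elm] [[hawk [lagoon anchor]] net]].

[[island elm] [[hawk [lagoon anchor]] net]]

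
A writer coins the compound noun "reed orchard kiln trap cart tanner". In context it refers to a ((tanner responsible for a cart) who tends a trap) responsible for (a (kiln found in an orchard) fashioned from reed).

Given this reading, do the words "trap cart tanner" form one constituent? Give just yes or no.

yes

The paraphrase groups the words so that "trap cart tanner" is one unit: it corresponds to a single parenthesized sub-phrase.
The full structure is [[reed [orchard kiln]] [trap [cart tanner]]], in which [trap cart tanner] is a constituent.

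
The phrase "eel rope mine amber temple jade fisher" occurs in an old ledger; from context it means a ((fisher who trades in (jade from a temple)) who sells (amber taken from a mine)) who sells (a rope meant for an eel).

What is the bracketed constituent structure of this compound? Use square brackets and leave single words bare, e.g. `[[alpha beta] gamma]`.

[[eel rope] [[mine amber] [[temple jade] fisher]]]

The outermost head in the paraphrase is "fisher" (specifically "mine amber temple jade fisher"), modified by "eel rope".
"eel rope" → head "rope", modifier "eel".
"mine amber temple jade fisher" → head "fisher" (specifically "temple jade fisher"), modifier "mine amber".
"mine amber" → head "amber", modifier "mine".
"temple jade fisher" → head "fisher", modifier "temple jade".
"temple jade" → head "jade", modifier "temple".
So the structure is [[eel rope] [[mine amber] [[temple jade] fisher]]].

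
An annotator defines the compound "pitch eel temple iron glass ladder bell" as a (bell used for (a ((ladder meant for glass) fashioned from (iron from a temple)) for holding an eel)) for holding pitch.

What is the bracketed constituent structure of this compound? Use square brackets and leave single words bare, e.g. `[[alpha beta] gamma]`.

Whole compound: head "bell" (specifically "eel temple iron glass ladder bell"), modifier "pitch".
Inside "eel temple iron glass ladder bell": head "bell", modifier "eel temple iron glass ladder".
Inside "eel temple iron glass ladder": head "ladder" (specifically "temple iron glass ladder"), modifier "eel".
Inside "temple iron glass ladder": head "ladder" (specifically "glass ladder"), modifier "temple iron".
Inside "temple iron": head "iron", modifier "temple".
Inside "glass ladder": head "ladder", modifier "glass".
Putting it together: [pitch [[eel [[temple iron] [glass ladder]]] bell]].

[pitch [[eel [[temple iron] [glass ladder]]] bell]]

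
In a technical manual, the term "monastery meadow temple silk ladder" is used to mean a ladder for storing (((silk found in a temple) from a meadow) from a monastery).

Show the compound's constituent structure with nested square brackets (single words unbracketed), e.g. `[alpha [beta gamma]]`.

[[monastery [meadow [temple silk]]] ladder]

Whole compound: head "ladder", modifier "monastery meadow temple silk".
"monastery meadow temple silk" → head "silk" (specifically "meadow temple silk"), modifier "monastery".
"meadow temple silk" → head "silk" (specifically "temple silk"), modifier "meadow".
"temple silk" → head "silk", modifier "temple".
So the structure is [[monastery [meadow [temple silk]]] ladder].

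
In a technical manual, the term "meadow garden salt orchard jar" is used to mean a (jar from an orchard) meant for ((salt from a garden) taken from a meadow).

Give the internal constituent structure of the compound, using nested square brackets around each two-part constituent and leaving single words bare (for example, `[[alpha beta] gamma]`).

Whole compound: head "jar" (specifically "orchard jar"), modifier "meadow garden salt".
"meadow garden salt" → head "salt" (specifically "garden salt"), modifier "meadow".
"garden salt" → head "salt", modifier "garden".
"orchard jar" → head "jar", modifier "orchard".
Putting it together: [[meadow [garden salt]] [orchard jar]].

[[meadow [garden salt]] [orchard jar]]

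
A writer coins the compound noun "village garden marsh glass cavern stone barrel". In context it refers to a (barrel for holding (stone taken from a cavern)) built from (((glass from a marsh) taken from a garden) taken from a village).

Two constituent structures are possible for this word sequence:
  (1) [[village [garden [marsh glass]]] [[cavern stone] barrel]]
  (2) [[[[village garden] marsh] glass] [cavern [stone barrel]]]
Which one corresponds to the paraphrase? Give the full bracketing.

[[village [garden [marsh glass]]] [[cavern stone] barrel]]

The paraphrase's head is the "barrel" part ("cavern stone barrel"); its modifier is "village garden marsh glass".
That top-level split, carried through the inner groups, gives [[village [garden [marsh glass]]] [[cavern stone] barrel]].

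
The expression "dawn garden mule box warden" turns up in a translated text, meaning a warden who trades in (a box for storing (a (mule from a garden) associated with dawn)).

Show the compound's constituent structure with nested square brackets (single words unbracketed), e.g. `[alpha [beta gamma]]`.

The outermost head in the paraphrase is "warden", modified by "dawn garden mule box".
"dawn garden mule box" → head "box", modifier "dawn garden mule".
"dawn garden mule" → head "mule" (specifically "garden mule"), modifier "dawn".
"garden mule" → head "mule", modifier "garden".
So the structure is [[[dawn [garden mule]] box] warden].

[[[dawn [garden mule]] box] warden]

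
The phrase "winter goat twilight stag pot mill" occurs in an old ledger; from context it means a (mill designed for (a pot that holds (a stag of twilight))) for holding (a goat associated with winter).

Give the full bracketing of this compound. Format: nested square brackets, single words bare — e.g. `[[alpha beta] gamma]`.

[[winter goat] [[[twilight stag] pot] mill]]

The outermost head in the paraphrase is "mill" (specifically "twilight stag pot mill"), modified by "winter goat".
Inside "winter goat": head "goat", modifier "winter".
Inside "twilight stag pot mill": head "mill", modifier "twilight stag pot".
Inside "twilight stag pot": head "pot", modifier "twilight stag".
Inside "twilight stag": head "stag", modifier "twilight".
Assembled: [[winter goat] [[[twilight stag] pot] mill]].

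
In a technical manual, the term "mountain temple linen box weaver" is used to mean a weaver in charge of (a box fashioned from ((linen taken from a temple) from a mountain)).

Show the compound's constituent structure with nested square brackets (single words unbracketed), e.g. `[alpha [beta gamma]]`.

[[[mountain [temple linen]] box] weaver]

The outermost head in the paraphrase is "weaver", modified by "mountain temple linen box".
Within "mountain temple linen box", the head is "box" and the modifier is "mountain temple linen".
Within "mountain temple linen", the head is "linen" (specifically "temple linen") and the modifier is "mountain".
Within "temple linen", the head is "linen" and the modifier is "temple".
So the structure is [[[mountain [temple linen]] box] weaver].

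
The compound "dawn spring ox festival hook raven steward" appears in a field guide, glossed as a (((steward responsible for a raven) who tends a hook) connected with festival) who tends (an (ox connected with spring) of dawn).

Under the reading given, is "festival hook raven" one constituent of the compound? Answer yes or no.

no

The top-level split is [dawn spring ox] [festival hook raven steward]; the full structure is [[dawn [spring ox]] [festival [hook [raven steward]]]].
"festival hook raven" straddles a constituent boundary, so it is not a single unit.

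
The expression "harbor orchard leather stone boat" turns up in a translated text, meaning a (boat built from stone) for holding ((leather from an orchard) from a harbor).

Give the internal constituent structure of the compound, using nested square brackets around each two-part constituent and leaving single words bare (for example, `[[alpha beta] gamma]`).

Overall it is a kind of boat (specifically "stone boat"); the modifier is "harbor orchard leather".
"harbor orchard leather" → head "leather" (specifically "orchard leather"), modifier "harbor".
"orchard leather" → head "leather", modifier "orchard".
"stone boat" → head "boat", modifier "stone".
Assembled: [[harbor [orchard leather]] [stone boat]].

[[harbor [orchard leather]] [stone boat]]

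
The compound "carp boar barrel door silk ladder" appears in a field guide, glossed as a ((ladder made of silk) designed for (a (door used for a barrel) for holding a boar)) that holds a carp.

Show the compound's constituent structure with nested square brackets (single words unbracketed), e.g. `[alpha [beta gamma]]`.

[carp [[boar [barrel door]] [silk ladder]]]

Overall it is a kind of ladder (specifically "boar barrel door silk ladder"); the modifier is "carp".
Within "boar barrel door silk ladder", the head is "ladder" (specifically "silk ladder") and the modifier is "boar barrel door".
Within "boar barrel door", the head is "door" (specifically "barrel door") and the modifier is "boar".
Within "barrel door", the head is "door" and the modifier is "barrel".
Within "silk ladder", the head is "ladder" and the modifier is "silk".
Putting it together: [carp [[boar [barrel door]] [silk ladder]]].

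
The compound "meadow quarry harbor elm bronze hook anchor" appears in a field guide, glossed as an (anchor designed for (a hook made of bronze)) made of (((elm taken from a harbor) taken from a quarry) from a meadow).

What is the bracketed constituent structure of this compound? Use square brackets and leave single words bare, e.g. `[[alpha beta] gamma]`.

The outermost head in the paraphrase is "anchor" (specifically "bronze hook anchor"), modified by "meadow quarry harbor elm".
Within "meadow quarry harbor elm", the head is "elm" (specifically "quarry harbor elm") and the modifier is "meadow".
Within "quarry harbor elm", the head is "elm" (specifically "harbor elm") and the modifier is "quarry".
Within "harbor elm", the head is "elm" and the modifier is "harbor".
Within "bronze hook anchor", the head is "anchor" and the modifier is "bronze hook".
Within "bronze hook", the head is "hook" and the modifier is "bronze".
So the structure is [[meadow [quarry [harbor elm]]] [[bronze hook] anchor]].

[[meadow [quarry [harbor elm]]] [[bronze hook] anchor]]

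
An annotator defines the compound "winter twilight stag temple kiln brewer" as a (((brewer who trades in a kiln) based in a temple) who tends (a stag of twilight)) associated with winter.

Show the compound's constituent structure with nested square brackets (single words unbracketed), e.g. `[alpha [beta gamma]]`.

[winter [[twilight stag] [temple [kiln brewer]]]]

The outermost head in the paraphrase is "brewer" (specifically "twilight stag temple kiln brewer"), modified by "winter".
"twilight stag temple kiln brewer" → head "brewer" (specifically "temple kiln brewer"), modifier "twilight stag".
"twilight stag" → head "stag", modifier "twilight".
"temple kiln brewer" → head "brewer" (specifically "kiln brewer"), modifier "temple".
"kiln brewer" → head "brewer", modifier "kiln".
So the structure is [winter [[twilight stag] [temple [kiln brewer]]]].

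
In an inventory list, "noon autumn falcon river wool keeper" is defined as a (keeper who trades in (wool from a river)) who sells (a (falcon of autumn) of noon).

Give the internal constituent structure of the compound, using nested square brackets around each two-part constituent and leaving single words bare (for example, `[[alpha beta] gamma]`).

[[noon [autumn falcon]] [[river wool] keeper]]

Overall it is a kind of keeper (specifically "river wool keeper"); the modifier is "noon autumn falcon".
Inside "noon autumn falcon": head "falcon" (specifically "autumn falcon"), modifier "noon".
Inside "autumn falcon": head "falcon", modifier "autumn".
Inside "river wool keeper": head "keeper", modifier "river wool".
Inside "river wool": head "wool", modifier "river".
Putting it together: [[noon [autumn falcon]] [[river wool] keeper]].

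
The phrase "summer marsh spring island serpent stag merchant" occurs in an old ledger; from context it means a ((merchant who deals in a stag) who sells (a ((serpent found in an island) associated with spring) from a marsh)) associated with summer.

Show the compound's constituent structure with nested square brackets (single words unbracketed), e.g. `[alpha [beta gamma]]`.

The outermost head in the paraphrase is "merchant" (specifically "marsh spring island serpent stag merchant"), modified by "summer".
"marsh spring island serpent stag merchant" → head "merchant" (specifically "stag merchant"), modifier "marsh spring island serpent".
"marsh spring island serpent" → head "serpent" (specifically "spring island serpent"), modifier "marsh".
"spring island serpent" → head "serpent" (specifically "island serpent"), modifier "spring".
"island serpent" → head "serpent", modifier "island".
"stag merchant" → head "merchant", modifier "stag".
Putting it together: [summer [[marsh [spring [island serpent]]] [stag merchant]]].

[summer [[marsh [spring [island serpent]]] [stag merchant]]]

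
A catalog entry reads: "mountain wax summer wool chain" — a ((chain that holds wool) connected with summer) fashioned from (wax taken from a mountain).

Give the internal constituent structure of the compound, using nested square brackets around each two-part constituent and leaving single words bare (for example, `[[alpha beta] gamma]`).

Overall it is a kind of chain (specifically "summer wool chain"); the modifier is "mountain wax".
"mountain wax" → head "wax", modifier "mountain".
"summer wool chain" → head "chain" (specifically "wool chain"), modifier "summer".
"wool chain" → head "chain", modifier "wool".
So the structure is [[mountain wax] [summer [wool chain]]].

[[mountain wax] [summer [wool chain]]]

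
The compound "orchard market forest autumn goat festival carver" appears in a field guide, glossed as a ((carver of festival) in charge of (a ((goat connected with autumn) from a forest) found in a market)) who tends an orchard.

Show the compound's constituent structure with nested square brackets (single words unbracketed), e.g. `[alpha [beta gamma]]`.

[orchard [[market [forest [autumn goat]]] [festival carver]]]

Overall it is a kind of carver (specifically "market forest autumn goat festival carver"); the modifier is "orchard".
Within "market forest autumn goat festival carver", the head is "carver" (specifically "festival carver") and the modifier is "market forest autumn goat".
Within "market forest autumn goat", the head is "goat" (specifically "forest autumn goat") and the modifier is "market".
Within "forest autumn goat", the head is "goat" (specifically "autumn goat") and the modifier is "forest".
Within "autumn goat", the head is "goat" and the modifier is "autumn".
Within "festival carver", the head is "carver" and the modifier is "festival".
So the structure is [orchard [[market [forest [autumn goat]]] [festival carver]]].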